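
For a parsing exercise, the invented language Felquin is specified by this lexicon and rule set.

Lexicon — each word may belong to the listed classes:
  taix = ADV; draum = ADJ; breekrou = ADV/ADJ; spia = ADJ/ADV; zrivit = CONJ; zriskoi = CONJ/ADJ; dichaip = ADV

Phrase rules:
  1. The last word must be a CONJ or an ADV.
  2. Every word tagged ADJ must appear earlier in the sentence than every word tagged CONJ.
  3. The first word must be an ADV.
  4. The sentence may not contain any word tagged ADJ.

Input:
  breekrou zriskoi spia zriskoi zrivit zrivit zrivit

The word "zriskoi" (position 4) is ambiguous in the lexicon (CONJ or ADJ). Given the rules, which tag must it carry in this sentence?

Candidates per position — 1:breekrou {ADV,ADJ}; 2:zriskoi {CONJ,ADJ}; 3:spia {ADJ,ADV}; 4:zriskoi {CONJ,ADJ}; 5:zrivit {CONJ}; 6:zrivit {CONJ}; 7:zrivit {CONJ}.
Position 1: ADJ is ruled out by rule 3; that leaves ADV.
Position 2: ADJ is ruled out by rule 4; that leaves CONJ.
Position 3: ADJ is ruled out by rule 2; that leaves ADV.
Position 4: ADJ is ruled out by rule 2; that leaves CONJ.
So the tagging must be: ADV CONJ ADV CONJ CONJ CONJ CONJ.
Checking: rule 1 holds; rule 2 holds; rule 3 holds; rule 4 holds.

CONJ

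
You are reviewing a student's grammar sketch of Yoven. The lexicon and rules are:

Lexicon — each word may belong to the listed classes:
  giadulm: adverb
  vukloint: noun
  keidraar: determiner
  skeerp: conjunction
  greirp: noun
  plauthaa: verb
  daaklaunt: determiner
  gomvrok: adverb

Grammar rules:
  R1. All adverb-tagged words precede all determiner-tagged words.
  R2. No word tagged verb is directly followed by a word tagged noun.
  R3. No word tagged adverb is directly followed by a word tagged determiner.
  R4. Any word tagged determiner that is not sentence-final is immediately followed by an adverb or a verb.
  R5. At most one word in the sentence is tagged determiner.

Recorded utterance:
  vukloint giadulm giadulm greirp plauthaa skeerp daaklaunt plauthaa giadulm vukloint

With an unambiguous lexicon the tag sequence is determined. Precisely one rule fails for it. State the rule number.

Fixed tagging: noun adverb adverb noun verb conjunction determiner verb adverb noun.
Applying the rules: R1 violated, R2 holds, R3 holds, R4 holds, R5 holds.
Only rule 1 fails.

1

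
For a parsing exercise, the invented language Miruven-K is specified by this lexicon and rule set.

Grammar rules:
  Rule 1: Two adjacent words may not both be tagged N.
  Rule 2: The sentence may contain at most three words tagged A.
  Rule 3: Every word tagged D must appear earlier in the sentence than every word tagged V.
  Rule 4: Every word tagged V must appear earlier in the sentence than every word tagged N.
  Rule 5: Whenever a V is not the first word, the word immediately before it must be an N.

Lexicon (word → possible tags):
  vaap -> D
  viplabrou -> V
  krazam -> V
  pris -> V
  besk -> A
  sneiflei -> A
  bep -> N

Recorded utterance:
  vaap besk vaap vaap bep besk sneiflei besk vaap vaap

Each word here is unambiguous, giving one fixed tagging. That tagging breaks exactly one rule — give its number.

Fixed tagging: D A D D N A A A D D.
Applying the rules: R1 ✓, R2 ✗, R3 ✓, R4 ✓, R5 ✓.
Only rule 2 fails.

2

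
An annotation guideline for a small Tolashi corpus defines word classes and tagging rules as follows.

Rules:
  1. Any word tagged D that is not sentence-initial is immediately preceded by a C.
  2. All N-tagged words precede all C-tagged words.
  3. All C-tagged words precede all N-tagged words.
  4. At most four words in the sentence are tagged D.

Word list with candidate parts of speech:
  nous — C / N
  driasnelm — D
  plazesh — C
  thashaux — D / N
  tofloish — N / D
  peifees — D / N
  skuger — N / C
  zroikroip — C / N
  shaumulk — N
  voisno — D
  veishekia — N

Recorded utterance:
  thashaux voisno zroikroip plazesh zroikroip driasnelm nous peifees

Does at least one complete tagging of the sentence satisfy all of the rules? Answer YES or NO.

Candidates per position — 1:thashaux {D,N}; 2:voisno {D}; 3:zroikroip {C,N}; 4:plazesh {C}; 5:zroikroip {C,N}; 6:driasnelm {D}; 7:nous {C,N}; 8:peifees {D,N}.
Rule 1 cannot be satisfied by any choice of tags from the lexicon.
So there is no consistent tagging.

NO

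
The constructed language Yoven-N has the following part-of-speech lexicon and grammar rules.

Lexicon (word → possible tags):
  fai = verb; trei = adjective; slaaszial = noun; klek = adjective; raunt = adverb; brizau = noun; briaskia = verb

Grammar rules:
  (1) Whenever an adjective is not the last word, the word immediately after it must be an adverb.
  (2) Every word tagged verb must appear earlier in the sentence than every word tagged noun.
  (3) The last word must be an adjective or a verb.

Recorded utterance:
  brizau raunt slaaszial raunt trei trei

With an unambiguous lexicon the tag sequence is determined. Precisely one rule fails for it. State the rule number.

1

Fixed tagging: noun adverb noun adverb adjective adjective.
Rule check: R1 violated, R2 holds, R3 holds.
Only rule 1 fails.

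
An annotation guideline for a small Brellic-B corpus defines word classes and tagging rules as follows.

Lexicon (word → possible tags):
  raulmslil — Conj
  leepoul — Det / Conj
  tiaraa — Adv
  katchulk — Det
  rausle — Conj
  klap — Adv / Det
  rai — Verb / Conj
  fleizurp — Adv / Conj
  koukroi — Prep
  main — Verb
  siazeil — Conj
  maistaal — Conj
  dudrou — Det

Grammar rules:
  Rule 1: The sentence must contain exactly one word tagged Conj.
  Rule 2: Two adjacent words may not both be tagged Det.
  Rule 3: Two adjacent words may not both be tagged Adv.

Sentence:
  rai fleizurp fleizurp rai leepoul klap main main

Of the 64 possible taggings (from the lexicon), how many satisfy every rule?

Candidates per position — 1:rai {Verb,Conj}; 2:fleizurp {Adv,Conj}; 3:fleizurp {Adv,Conj}; 4:rai {Verb,Conj}; 5:leepoul {Det,Conj}; 6:klap {Adv,Det}; 7:main {Verb}; 8:main {Verb}.
There are 64 candidate sequences in total.
The sequences that satisfy every rule: Verb Adv Conj Verb Det Adv Verb Verb; Verb Conj Adv Verb Det Adv Verb Verb.
Count = 2.

2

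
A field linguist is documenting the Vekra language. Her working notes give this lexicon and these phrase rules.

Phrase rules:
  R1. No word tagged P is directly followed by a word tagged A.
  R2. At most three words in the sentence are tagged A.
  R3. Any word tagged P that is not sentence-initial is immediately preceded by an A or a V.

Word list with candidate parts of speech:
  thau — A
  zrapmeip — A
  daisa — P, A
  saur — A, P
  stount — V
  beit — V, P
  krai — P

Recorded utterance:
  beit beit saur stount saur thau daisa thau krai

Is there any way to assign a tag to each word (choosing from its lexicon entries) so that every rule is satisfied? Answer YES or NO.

Candidates per position — 1:beit {V,P}; 2:beit {V,P}; 3:saur {A,P}; 4:stount {V}; 5:saur {A,P}; 6:thau {A}; 7:daisa {P,A}; 8:thau {A}; 9:krai {P}.
Every candidate sequence violates at least one rule; no consistent tagging exists.

NO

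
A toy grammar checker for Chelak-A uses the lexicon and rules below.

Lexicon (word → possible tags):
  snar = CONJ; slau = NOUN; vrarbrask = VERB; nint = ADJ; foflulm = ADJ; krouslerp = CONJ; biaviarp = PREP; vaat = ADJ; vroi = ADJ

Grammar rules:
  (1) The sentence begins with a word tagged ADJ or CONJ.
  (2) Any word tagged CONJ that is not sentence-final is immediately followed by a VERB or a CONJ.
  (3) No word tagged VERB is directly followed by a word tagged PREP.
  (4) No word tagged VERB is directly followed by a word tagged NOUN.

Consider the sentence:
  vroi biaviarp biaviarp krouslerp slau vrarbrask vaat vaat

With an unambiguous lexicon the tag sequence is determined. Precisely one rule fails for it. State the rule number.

2

Fixed tagging: ADJ PREP PREP CONJ NOUN VERB ADJ ADJ.
Rule check: R1 pass, R2 fail, R3 pass, R4 pass.
Only rule 2 fails.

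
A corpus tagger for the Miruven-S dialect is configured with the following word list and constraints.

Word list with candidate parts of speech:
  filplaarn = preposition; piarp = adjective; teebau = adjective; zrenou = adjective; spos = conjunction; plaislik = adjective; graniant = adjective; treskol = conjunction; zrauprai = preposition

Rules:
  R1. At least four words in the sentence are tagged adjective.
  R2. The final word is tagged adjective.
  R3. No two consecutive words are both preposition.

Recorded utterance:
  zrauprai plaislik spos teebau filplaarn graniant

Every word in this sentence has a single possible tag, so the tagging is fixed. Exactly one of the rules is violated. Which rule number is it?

1

Fixed tagging: preposition adjective conjunction adjective preposition adjective.
Applying the rules: R1 ✗, R2 ✓, R3 ✓.
Only rule 1 fails.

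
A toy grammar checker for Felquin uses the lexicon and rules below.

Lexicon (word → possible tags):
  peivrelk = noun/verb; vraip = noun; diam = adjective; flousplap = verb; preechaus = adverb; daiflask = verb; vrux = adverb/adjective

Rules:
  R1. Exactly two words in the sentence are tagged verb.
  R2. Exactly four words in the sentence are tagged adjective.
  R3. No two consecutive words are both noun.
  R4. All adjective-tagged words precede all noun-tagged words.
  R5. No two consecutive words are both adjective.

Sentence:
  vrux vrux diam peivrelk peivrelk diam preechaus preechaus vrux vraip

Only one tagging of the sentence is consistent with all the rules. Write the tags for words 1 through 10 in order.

adjective adverb adjective verb verb adjective adverb adverb adjective noun

Candidates per position — 1:vrux {adverb,adjective}; 2:vrux {adverb,adjective}; 3:diam {adjective}; 4:peivrelk {noun,verb}; 5:peivrelk {noun,verb}; 6:diam {adjective}; 7:preechaus {adverb}; 8:preechaus {adverb}; 9:vrux {adverb,adjective}; 10:vraip {noun}.
Position 2: tagging it adjective would leave rule 5 unsatisfiable, so it must be adverb.
Position 4: tagging it noun would leave rule 1 unsatisfiable, so it must be verb.
Position 5: tagging it noun would leave rule 1 unsatisfiable, so it must be verb.
Position 9: tagging it adverb would leave rule 2 unsatisfiable, so it must be adjective.
Position 1: tagging it adverb would leave rule 2 unsatisfiable, so it must be adjective.
So the tagging must be: adjective adverb adjective verb verb adjective adverb adverb adjective noun.
Rule-by-rule: rule 1 ✓; rule 2 ✓; rule 3 ✓; rule 4 ✓; rule 5 ✓.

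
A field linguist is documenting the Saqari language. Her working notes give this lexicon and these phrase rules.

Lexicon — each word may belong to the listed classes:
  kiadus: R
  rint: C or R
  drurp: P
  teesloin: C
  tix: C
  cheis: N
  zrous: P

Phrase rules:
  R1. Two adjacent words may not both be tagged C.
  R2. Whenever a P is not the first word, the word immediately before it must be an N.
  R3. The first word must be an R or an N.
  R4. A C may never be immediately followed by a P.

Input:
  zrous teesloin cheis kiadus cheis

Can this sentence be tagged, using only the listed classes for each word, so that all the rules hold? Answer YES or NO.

NO

Candidates per position — 1:zrous {P}; 2:teesloin {C}; 3:cheis {N}; 4:kiadus {R}; 5:cheis {N}.
Rule 3 cannot be satisfied by any choice of tags from the lexicon.
So there is no consistent tagging.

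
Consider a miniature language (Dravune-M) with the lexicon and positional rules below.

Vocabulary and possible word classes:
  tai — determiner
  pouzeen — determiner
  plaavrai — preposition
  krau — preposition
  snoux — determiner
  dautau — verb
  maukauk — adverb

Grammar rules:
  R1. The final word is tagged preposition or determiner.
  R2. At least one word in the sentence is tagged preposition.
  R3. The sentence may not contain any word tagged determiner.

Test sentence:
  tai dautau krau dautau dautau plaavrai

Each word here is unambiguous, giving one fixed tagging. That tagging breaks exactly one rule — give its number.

Fixed tagging: determiner verb preposition verb verb preposition.
Checking each rule: R1 ✓, R2 ✓, R3 ✗.
Only rule 3 fails.

3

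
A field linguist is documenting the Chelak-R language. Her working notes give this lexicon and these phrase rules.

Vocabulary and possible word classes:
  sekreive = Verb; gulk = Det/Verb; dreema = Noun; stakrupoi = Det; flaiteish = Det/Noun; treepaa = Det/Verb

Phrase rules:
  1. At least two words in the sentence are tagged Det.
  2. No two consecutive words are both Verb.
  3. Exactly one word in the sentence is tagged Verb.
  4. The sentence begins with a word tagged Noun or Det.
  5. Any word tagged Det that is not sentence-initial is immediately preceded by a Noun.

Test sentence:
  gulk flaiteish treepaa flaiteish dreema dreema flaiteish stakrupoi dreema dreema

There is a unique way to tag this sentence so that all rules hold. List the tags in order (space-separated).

Candidates per position — 1:gulk {Det,Verb}; 2:flaiteish {Det,Noun}; 3:treepaa {Det,Verb}; 4:flaiteish {Det,Noun}; 5:dreema {Noun}; 6:dreema {Noun}; 7:flaiteish {Det,Noun}; 8:stakrupoi {Det}; 9:dreema {Noun}; 10:dreema {Noun}.
Position 1: Verb is ruled out by rule 4; that leaves Det.
Position 2: Det is ruled out by rule 5; that leaves Noun.
Position 3: Det is ruled out by rule 3; that leaves Verb.
Position 4: Det is ruled out by rule 5; that leaves Noun.
Position 7: Det is ruled out by rule 5; that leaves Noun.
The unique satisfying tagging is: Det Noun Verb Noun Noun Noun Noun Det Noun Noun.
Check: rule 1 satisfied; rule 2 satisfied; rule 3 satisfied; rule 4 satisfied; rule 5 satisfied.

Det Noun Verb Noun Noun Noun Noun Det Noun Noun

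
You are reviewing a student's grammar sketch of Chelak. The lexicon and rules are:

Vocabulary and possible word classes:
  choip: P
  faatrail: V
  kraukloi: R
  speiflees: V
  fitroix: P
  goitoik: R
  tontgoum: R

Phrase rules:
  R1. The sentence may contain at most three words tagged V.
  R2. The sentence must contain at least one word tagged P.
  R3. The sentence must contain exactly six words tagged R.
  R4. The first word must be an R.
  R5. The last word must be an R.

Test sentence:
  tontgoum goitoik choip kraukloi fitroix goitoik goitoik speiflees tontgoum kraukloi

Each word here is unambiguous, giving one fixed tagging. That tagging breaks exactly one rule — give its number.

3

Fixed tagging: R R P R P R R V R R.
Rule check: R1 ✓, R2 ✓, R3 ✗, R4 ✓, R5 ✓.
Only rule 3 fails.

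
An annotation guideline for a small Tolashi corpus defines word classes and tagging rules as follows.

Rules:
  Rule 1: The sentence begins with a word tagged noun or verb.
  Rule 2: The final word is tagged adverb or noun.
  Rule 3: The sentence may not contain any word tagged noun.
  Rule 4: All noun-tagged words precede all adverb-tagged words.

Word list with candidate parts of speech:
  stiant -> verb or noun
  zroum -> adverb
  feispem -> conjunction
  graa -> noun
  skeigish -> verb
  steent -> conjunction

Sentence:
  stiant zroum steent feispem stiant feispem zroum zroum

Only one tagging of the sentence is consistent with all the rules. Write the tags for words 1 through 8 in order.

Candidates per position — 1:stiant {verb,noun}; 2:zroum {adverb}; 3:steent {conjunction}; 4:feispem {conjunction}; 5:stiant {verb,noun}; 6:feispem {conjunction}; 7:zroum {adverb}; 8:zroum {adverb}.
Position 1: tagging it noun would leave rule 3 unsatisfiable, so it must be verb.
Position 5: tagging it noun would leave rule 3 unsatisfiable, so it must be verb.
The unique satisfying tagging is: verb adverb conjunction conjunction verb conjunction adverb adverb.
Verifying each rule — rule 1 ok; rule 2 ok; rule 3 ok; rule 4 ok.

verb adverb conjunction conjunction verb conjunction adverb adverb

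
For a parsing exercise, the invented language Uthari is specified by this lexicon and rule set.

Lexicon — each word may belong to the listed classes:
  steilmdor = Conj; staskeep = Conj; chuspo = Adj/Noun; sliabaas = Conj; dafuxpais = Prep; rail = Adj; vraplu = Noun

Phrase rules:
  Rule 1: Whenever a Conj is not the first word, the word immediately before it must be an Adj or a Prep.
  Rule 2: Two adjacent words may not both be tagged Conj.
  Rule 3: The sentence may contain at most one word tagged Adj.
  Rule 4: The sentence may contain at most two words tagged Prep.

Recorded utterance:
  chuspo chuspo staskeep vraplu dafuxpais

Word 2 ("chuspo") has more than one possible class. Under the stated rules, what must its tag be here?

Adj

Candidates per position — 1:chuspo {Adj,Noun}; 2:chuspo {Adj,Noun}; 3:staskeep {Conj}; 4:vraplu {Noun}; 5:dafuxpais {Prep}.
Word 2 cannot be Noun — rule 1 would then fail for every completion. It is Adj.
Word 1 cannot be Adj — rule 3 would then fail for every completion. It is Noun.
So the tagging must be: Noun Adj Conj Noun Prep.
Verifying each rule — rule 1 holds; rule 2 holds; rule 3 holds; rule 4 holds.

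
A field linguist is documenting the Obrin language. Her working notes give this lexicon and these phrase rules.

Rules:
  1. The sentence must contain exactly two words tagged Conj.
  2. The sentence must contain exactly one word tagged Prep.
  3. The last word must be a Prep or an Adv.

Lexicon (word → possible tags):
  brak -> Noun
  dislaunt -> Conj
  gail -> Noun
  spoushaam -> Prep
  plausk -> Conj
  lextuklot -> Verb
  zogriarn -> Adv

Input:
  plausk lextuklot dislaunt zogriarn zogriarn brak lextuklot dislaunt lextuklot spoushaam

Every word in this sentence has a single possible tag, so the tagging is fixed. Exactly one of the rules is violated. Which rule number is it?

1

Fixed tagging: Conj Verb Conj Adv Adv Noun Verb Conj Verb Prep.
Applying the rules: R1 fails, R2 ok, R3 ok.
Only rule 1 fails.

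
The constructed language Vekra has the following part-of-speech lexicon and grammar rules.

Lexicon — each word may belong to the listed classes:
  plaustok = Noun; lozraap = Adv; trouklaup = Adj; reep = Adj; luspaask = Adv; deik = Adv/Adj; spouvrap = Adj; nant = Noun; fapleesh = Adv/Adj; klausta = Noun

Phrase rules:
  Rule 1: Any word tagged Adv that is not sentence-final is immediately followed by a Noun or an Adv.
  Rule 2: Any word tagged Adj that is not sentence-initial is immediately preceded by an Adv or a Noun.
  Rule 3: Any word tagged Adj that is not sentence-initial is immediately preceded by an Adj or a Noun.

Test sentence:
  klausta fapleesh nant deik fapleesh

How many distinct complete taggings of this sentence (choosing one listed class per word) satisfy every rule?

4

Candidates per position — 1:klausta {Noun}; 2:fapleesh {Adv,Adj}; 3:nant {Noun}; 4:deik {Adv,Adj}; 5:fapleesh {Adv,Adj}.
There are 8 candidate sequences in total.
The sequences that satisfy every rule: Noun Adv Noun Adv Adv; Noun Adv Noun Adj Adv; Noun Adj Noun Adv Adv; Noun Adj Noun Adj Adv.
Count = 4.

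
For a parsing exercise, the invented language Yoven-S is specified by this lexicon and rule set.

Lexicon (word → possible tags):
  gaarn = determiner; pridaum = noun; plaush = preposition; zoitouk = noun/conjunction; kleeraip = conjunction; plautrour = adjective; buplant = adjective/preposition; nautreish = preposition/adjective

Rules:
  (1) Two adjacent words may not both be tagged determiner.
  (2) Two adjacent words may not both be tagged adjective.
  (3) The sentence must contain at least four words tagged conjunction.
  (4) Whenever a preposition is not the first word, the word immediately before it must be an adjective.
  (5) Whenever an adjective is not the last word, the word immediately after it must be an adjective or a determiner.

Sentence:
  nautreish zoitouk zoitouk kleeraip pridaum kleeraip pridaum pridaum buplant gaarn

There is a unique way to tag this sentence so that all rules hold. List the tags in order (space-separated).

preposition conjunction conjunction conjunction noun conjunction noun noun adjective determiner

Candidates per position — 1:nautreish {preposition,adjective}; 2:zoitouk {noun,conjunction}; 3:zoitouk {noun,conjunction}; 4:kleeraip {conjunction}; 5:pridaum {noun}; 6:kleeraip {conjunction}; 7:pridaum {noun}; 8:pridaum {noun}; 9:buplant {adjective,preposition}; 10:gaarn {determiner}.
If word 1 were adjective, no tagging could satisfy rule 5; so word 1 is preposition.
If word 2 were noun, no tagging could satisfy rule 3; so word 2 is conjunction.
If word 3 were noun, no tagging could satisfy rule 3; so word 3 is conjunction.
If word 9 were preposition, no tagging could satisfy rule 4; so word 9 is adjective.
That leaves exactly one tagging: preposition conjunction conjunction conjunction noun conjunction noun noun adjective determiner.
Verifying each rule — rule 1 ✓; rule 2 ✓; rule 3 ✓; rule 4 ✓; rule 5 ✓.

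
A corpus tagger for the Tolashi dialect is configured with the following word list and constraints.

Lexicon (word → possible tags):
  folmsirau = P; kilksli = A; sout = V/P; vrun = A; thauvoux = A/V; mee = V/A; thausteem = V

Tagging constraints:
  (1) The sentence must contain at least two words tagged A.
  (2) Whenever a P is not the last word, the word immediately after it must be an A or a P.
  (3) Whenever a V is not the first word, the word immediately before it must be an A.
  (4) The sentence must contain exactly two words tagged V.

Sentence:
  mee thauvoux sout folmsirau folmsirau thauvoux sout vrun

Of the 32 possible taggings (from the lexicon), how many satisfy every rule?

Candidates per position — 1:mee {V,A}; 2:thauvoux {A,V}; 3:sout {V,P}; 4:folmsirau {P}; 5:folmsirau {P}; 6:thauvoux {A,V}; 7:sout {V,P}; 8:vrun {A}.
There are 32 candidate sequences in total.
The sequences that satisfy every rule: V A V P P A P A; V A P P P A V A; A A V P P A V A; A V P P P A V A.
Count = 4.

4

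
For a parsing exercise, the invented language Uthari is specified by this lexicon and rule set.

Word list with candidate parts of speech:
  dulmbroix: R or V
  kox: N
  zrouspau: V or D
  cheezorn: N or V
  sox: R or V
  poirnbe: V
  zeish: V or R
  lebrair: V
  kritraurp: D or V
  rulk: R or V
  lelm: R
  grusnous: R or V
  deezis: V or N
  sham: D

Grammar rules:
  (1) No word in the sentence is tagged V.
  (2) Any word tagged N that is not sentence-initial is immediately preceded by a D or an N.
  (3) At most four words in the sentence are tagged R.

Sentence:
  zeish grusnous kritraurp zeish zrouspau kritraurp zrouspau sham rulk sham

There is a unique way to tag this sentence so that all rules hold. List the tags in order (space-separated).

R R D R D D D D R D

Candidates per position — 1:zeish {V,R}; 2:grusnous {R,V}; 3:kritraurp {D,V}; 4:zeish {V,R}; 5:zrouspau {V,D}; 6:kritraurp {D,V}; 7:zrouspau {V,D}; 8:sham {D}; 9:rulk {R,V}; 10:sham {D}.
Position 1: tagging it V would leave rule 1 unsatisfiable, so it must be R.
Position 2: tagging it V would leave rule 1 unsatisfiable, so it must be R.
Position 3: tagging it V would leave rule 1 unsatisfiable, so it must be D.
Position 4: tagging it V would leave rule 1 unsatisfiable, so it must be R.
Position 5: tagging it V would leave rule 1 unsatisfiable, so it must be D.
Position 6: tagging it V would leave rule 1 unsatisfiable, so it must be D.
Position 7: tagging it V would leave rule 1 unsatisfiable, so it must be D.
Position 9: tagging it V would leave rule 1 unsatisfiable, so it must be R.
The only consistent sequence is: R R D R D D D D R D.
Checking: rule 1 satisfied; rule 2 satisfied; rule 3 satisfied.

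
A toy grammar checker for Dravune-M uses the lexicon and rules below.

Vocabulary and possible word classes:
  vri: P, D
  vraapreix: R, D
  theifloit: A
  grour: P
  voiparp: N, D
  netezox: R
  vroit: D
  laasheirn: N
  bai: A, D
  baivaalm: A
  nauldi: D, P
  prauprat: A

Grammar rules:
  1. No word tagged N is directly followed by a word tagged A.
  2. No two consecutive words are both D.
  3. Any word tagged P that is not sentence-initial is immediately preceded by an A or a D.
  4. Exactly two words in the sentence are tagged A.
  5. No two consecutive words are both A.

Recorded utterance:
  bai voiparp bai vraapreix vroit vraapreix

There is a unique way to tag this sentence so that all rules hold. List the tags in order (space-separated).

Candidates per position — 1:bai {A,D}; 2:voiparp {N,D}; 3:bai {A,D}; 4:vraapreix {R,D}; 5:vroit {D}; 6:vraapreix {R,D}.
Position 1: tagging it D would leave rule 4 unsatisfiable, so it must be A.
Position 3: tagging it D would leave rule 4 unsatisfiable, so it must be A.
Position 4: tagging it D would leave rule 2 unsatisfiable, so it must be R.
Position 6: tagging it D would leave rule 2 unsatisfiable, so it must be R.
Position 2: tagging it N would leave rule 1 unsatisfiable, so it must be D.
The only consistent sequence is: A D A R D R.
Check: rule 1 satisfied; rule 2 satisfied; rule 3 satisfied; rule 4 satisfied; rule 5 satisfied.

A D A R D R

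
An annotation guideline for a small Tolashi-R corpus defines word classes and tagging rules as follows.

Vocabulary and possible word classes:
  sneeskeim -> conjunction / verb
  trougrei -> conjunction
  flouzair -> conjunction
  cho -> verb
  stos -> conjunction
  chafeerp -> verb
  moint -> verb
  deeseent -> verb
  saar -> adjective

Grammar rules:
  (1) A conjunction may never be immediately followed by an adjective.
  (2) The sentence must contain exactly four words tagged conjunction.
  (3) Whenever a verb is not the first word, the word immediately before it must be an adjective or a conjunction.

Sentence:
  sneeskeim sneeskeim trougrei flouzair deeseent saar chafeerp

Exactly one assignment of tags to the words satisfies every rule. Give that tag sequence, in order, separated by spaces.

Candidates per position — 1:sneeskeim {conjunction,verb}; 2:sneeskeim {conjunction,verb}; 3:trougrei {conjunction}; 4:flouzair {conjunction}; 5:deeseent {verb}; 6:saar {adjective}; 7:chafeerp {verb}.
Word 1 cannot be verb — rule 2 would then fail for every completion. It is conjunction.
Word 2 cannot be verb — rule 2 would then fail for every completion. It is conjunction.
So the tagging must be: conjunction conjunction conjunction conjunction verb adjective verb.
Rule-by-rule: rule 1 satisfied; rule 2 satisfied; rule 3 satisfied.

conjunction conjunction conjunction conjunction verb adjective verb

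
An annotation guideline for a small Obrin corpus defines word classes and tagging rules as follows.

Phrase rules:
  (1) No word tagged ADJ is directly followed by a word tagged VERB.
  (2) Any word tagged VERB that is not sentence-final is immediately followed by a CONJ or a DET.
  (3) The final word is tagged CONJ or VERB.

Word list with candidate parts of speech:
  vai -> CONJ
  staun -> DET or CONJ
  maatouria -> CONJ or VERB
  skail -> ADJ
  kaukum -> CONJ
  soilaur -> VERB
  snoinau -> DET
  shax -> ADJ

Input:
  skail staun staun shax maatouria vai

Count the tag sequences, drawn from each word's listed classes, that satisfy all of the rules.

4

Candidates per position — 1:skail {ADJ}; 2:staun {DET,CONJ}; 3:staun {DET,CONJ}; 4:shax {ADJ}; 5:maatouria {CONJ,VERB}; 6:vai {CONJ}.
There are 8 candidate sequences in total.
The sequences that satisfy every rule: ADJ DET DET ADJ CONJ CONJ; ADJ DET CONJ ADJ CONJ CONJ; ADJ CONJ DET ADJ CONJ CONJ; ADJ CONJ CONJ ADJ CONJ CONJ.
Count = 4.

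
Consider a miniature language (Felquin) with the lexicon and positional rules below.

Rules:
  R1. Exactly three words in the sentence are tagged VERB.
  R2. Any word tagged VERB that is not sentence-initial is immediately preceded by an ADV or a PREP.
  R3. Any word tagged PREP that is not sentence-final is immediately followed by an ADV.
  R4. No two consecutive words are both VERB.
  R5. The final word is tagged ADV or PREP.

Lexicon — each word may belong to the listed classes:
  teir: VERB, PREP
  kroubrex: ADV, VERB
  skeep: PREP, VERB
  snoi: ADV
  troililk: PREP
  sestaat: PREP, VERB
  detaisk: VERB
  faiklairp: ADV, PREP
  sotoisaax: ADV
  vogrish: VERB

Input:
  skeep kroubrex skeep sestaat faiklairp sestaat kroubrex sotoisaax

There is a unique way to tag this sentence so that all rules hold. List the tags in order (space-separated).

Candidates per position — 1:skeep {PREP,VERB}; 2:kroubrex {ADV,VERB}; 3:skeep {PREP,VERB}; 4:sestaat {PREP,VERB}; 5:faiklairp {ADV,PREP}; 6:sestaat {PREP,VERB}; 7:kroubrex {ADV,VERB}; 8:sotoisaax {ADV}.
At position 3, choosing PREP makes rule 3 impossible to satisfy; hence VERB.
At position 4, choosing VERB makes rule 2 impossible to satisfy; hence PREP.
At position 5, choosing PREP makes rule 3 impossible to satisfy; hence ADV.
At position 2, choosing VERB makes rule 2 impossible to satisfy; hence ADV.
The remaining ambiguous positions (1, 6, 7) are resolved jointly — only one combination satisfies every rule.
So the tagging must be: VERB ADV VERB PREP ADV VERB ADV ADV.
Verifying each rule — rule 1 ok; rule 2 ok; rule 3 ok; rule 4 ok; rule 5 ok.

VERB ADV VERB PREP ADV VERB ADV ADV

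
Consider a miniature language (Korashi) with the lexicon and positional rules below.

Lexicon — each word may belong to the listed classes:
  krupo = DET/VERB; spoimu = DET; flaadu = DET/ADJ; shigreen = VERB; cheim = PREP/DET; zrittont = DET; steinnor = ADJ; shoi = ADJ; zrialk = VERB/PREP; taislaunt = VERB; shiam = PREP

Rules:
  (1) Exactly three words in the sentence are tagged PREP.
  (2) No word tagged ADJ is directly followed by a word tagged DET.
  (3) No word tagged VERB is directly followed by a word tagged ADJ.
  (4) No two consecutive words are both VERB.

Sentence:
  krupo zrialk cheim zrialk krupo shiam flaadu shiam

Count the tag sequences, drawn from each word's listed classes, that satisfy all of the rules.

Candidates per position — 1:krupo {DET,VERB}; 2:zrialk {VERB,PREP}; 3:cheim {PREP,DET}; 4:zrialk {VERB,PREP}; 5:krupo {DET,VERB}; 6:shiam {PREP}; 7:flaadu {DET,ADJ}; 8:shiam {PREP}.
There are 64 candidate sequences in total.
Checking each against the rules leaves 10 sequences.
Count = 10.

10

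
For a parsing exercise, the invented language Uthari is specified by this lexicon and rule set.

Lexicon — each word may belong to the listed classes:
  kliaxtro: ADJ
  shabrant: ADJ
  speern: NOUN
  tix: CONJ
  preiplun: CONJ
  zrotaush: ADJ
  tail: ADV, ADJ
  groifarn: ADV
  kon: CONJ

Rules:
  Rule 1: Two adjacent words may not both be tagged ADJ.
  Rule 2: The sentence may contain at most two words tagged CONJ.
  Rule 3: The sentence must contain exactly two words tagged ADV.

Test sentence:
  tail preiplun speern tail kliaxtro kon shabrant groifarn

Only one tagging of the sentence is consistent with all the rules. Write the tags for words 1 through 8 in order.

ADJ CONJ NOUN ADV ADJ CONJ ADJ ADV

Candidates per position — 1:tail {ADV,ADJ}; 2:preiplun {CONJ}; 3:speern {NOUN}; 4:tail {ADV,ADJ}; 5:kliaxtro {ADJ}; 6:kon {CONJ}; 7:shabrant {ADJ}; 8:groifarn {ADV}.
Word 4 cannot be ADJ — rule 1 would then fail for every completion. It is ADV.
Word 1 cannot be ADV — rule 3 would then fail for every completion. It is ADJ.
The only consistent sequence is: ADJ CONJ NOUN ADV ADJ CONJ ADJ ADV.
Checking: rule 1 ok; rule 2 ok; rule 3 ok.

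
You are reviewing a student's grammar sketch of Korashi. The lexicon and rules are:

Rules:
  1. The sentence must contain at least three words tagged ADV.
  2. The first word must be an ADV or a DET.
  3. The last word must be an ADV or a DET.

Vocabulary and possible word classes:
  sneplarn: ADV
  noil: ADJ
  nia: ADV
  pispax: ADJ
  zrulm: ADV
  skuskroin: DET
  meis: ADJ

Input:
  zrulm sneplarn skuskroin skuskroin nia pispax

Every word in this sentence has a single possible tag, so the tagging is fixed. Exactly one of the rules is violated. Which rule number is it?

3

Fixed tagging: ADV ADV DET DET ADV ADJ.
Checking each rule: R1 holds, R2 holds, R3 violated.
Only rule 3 fails.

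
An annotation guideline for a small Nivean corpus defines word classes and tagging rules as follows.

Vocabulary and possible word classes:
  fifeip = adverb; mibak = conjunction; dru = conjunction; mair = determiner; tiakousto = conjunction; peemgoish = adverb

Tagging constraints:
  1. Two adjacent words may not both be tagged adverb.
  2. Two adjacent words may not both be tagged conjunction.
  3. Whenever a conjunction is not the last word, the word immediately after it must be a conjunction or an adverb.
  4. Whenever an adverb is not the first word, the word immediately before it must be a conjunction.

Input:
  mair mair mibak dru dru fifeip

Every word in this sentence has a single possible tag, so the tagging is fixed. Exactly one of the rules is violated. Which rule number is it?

2

Fixed tagging: determiner determiner conjunction conjunction conjunction adverb.
Applying the rules: R1 ✓, R2 ✗, R3 ✓, R4 ✓.
Only rule 2 fails.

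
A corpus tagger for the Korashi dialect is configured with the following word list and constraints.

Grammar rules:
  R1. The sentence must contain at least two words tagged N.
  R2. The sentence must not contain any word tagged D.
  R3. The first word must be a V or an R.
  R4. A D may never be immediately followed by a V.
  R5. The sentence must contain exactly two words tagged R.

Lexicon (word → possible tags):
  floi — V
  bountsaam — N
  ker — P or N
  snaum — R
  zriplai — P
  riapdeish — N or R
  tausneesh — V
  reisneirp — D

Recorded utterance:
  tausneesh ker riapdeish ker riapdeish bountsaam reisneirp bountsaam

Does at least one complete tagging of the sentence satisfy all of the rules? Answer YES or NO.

Candidates per position — 1:tausneesh {V}; 2:ker {P,N}; 3:riapdeish {N,R}; 4:ker {P,N}; 5:riapdeish {N,R}; 6:bountsaam {N}; 7:reisneirp {D}; 8:bountsaam {N}.
Rule 2 cannot be satisfied by any choice of tags from the lexicon.
So there is no consistent tagging.

NO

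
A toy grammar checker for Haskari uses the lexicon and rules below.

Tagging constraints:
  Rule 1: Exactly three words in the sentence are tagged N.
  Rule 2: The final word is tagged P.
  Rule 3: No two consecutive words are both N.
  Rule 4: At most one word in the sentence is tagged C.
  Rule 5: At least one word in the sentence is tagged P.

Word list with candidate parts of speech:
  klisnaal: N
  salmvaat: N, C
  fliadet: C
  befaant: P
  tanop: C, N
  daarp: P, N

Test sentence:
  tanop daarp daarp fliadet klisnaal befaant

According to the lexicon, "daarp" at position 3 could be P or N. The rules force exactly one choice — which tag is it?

N

Candidates per position — 1:tanop {C,N}; 2:daarp {P,N}; 3:daarp {P,N}; 4:fliadet {C}; 5:klisnaal {N}; 6:befaant {P}.
Position 1: C is ruled out by rule 4; that leaves N.
Position 2: N is ruled out by rule 3; that leaves P.
Position 3: P is ruled out by rule 1; that leaves N.
The unique satisfying tagging is: N P N C N P.
Check: rule 1 ok; rule 2 ok; rule 3 ok; rule 4 ok; rule 5 ok.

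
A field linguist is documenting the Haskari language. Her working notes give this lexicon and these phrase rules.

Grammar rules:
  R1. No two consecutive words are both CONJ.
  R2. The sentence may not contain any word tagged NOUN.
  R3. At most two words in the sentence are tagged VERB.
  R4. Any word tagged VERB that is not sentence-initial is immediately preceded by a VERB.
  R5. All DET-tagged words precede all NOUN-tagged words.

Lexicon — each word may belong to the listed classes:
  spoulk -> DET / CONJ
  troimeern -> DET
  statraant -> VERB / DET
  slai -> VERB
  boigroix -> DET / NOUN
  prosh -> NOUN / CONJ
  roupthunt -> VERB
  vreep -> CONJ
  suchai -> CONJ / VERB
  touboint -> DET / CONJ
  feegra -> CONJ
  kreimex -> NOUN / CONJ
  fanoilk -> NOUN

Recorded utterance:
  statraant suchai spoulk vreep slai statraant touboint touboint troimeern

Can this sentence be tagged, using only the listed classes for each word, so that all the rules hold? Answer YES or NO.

NO

Candidates per position — 1:statraant {VERB,DET}; 2:suchai {CONJ,VERB}; 3:spoulk {DET,CONJ}; 4:vreep {CONJ}; 5:slai {VERB}; 6:statraant {VERB,DET}; 7:touboint {DET,CONJ}; 8:touboint {DET,CONJ}; 9:troimeern {DET}.
Rule 4 cannot be satisfied by any choice of tags from the lexicon.
So there is no consistent tagging.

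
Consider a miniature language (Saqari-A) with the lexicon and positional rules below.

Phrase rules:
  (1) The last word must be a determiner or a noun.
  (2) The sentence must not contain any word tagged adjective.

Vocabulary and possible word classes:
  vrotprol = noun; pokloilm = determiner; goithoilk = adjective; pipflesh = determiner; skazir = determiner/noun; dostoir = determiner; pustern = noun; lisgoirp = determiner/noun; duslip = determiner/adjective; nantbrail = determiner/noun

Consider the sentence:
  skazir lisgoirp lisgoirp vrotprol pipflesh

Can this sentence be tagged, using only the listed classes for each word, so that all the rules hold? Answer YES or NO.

YES

Candidates per position — 1:skazir {determiner,noun}; 2:lisgoirp {determiner,noun}; 3:lisgoirp {determiner,noun}; 4:vrotprol {noun}; 5:pipflesh {determiner}.
One satisfying assignment: noun determiner determiner noun determiner.
Check: rule 1 satisfied; rule 2 satisfied.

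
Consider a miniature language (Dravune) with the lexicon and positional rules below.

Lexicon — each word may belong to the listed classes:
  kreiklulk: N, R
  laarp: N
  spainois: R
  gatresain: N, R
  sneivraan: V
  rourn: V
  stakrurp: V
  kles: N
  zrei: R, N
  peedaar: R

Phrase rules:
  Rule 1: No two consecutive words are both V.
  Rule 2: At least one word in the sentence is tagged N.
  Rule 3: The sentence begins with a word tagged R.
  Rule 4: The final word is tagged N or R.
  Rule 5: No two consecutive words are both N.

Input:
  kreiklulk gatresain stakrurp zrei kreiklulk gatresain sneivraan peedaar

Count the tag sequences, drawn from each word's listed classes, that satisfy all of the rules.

9

Candidates per position — 1:kreiklulk {N,R}; 2:gatresain {N,R}; 3:stakrurp {V}; 4:zrei {R,N}; 5:kreiklulk {N,R}; 6:gatresain {N,R}; 7:sneivraan {V}; 8:peedaar {R}.
There are 32 candidate sequences in total.
Checking each against the rules leaves 9 sequences.
Count = 9.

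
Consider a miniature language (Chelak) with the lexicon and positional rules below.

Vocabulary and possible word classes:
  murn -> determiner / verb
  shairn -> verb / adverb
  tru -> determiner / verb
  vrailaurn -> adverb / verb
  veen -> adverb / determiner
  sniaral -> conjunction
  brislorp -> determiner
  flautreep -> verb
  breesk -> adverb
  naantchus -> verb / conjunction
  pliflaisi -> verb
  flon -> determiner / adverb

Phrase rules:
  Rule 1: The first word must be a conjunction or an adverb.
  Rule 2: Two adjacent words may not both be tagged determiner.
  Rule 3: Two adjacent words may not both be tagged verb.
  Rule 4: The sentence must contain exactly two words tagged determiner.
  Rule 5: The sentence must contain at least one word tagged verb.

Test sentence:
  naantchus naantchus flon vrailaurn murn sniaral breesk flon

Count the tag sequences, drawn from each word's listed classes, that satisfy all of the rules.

Candidates per position — 1:naantchus {verb,conjunction}; 2:naantchus {verb,conjunction}; 3:flon {determiner,adverb}; 4:vrailaurn {adverb,verb}; 5:murn {determiner,verb}; 6:sniaral {conjunction}; 7:breesk {adverb}; 8:flon {determiner,adverb}.
There are 64 candidate sequences in total.
Checking each against the rules leaves 8 sequences.
Count = 8.

8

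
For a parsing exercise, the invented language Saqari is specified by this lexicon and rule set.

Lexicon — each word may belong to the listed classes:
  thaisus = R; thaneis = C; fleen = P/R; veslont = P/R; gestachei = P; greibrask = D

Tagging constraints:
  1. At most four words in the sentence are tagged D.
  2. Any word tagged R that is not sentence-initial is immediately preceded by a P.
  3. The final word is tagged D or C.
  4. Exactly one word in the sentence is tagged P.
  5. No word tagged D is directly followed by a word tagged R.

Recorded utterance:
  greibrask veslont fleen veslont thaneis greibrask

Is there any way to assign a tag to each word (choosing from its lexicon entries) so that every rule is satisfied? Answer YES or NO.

Candidates per position — 1:greibrask {D}; 2:veslont {P,R}; 3:fleen {P,R}; 4:veslont {P,R}; 5:thaneis {C}; 6:greibrask {D}.
Every candidate sequence violates at least one rule; no consistent tagging exists.

NO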